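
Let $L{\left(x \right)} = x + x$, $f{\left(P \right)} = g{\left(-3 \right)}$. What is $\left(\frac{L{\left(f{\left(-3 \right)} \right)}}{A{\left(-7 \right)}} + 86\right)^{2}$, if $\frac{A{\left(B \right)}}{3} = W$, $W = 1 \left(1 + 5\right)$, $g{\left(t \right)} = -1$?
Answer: $\frac{597529}{81} \approx 7376.9$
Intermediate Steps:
$f{\left(P \right)} = -1$
$L{\left(x \right)} = 2 x$
$W = 6$ ($W = 1 \cdot 6 = 6$)
$A{\left(B \right)} = 18$ ($A{\left(B \right)} = 3 \cdot 6 = 18$)
$\left(\frac{L{\left(f{\left(-3 \right)} \right)}}{A{\left(-7 \right)}} + 86\right)^{2} = \left(\frac{2 \left(-1\right)}{18} + 86\right)^{2} = \left(\left(-2\right) \frac{1}{18} + 86\right)^{2} = \left(- \frac{1}{9} + 86\right)^{2} = \left(\frac{773}{9}\right)^{2} = \frac{597529}{81}$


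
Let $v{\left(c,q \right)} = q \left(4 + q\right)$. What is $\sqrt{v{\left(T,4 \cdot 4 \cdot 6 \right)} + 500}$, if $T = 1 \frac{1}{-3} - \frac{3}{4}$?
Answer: $10 \sqrt{101} \approx 100.5$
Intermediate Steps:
$T = - \frac{13}{12}$ ($T = 1 \left(- \frac{1}{3}\right) - \frac{3}{4} = - \frac{1}{3} - \frac{3}{4} = - \frac{13}{12} \approx -1.0833$)
$\sqrt{v{\left(T,4 \cdot 4 \cdot 6 \right)} + 500} = \sqrt{4 \cdot 4 \cdot 6 \left(4 + 4 \cdot 4 \cdot 6\right) + 500} = \sqrt{16 \cdot 6 \left(4 + 16 \cdot 6\right) + 500} = \sqrt{96 \left(4 + 96\right) + 500} = \sqrt{96 \cdot 100 + 500} = \sqrt{9600 + 500} = \sqrt{10100} = 10 \sqrt{101}$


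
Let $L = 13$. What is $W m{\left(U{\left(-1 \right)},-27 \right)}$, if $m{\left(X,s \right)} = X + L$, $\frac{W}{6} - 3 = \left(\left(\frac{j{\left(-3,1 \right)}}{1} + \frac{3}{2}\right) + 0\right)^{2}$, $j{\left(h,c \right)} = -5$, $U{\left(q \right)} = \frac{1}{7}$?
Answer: $\frac{8418}{7} \approx 1202.6$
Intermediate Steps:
$U{\left(q \right)} = \frac{1}{7}$
$W = \frac{183}{2}$ ($W = 18 + 6 \left(\left(- \frac{5}{1} + \frac{3}{2}\right) + 0\right)^{2} = 18 + 6 \left(\left(\left(-5\right) 1 + 3 \cdot \frac{1}{2}\right) + 0\right)^{2} = 18 + 6 \left(\left(-5 + \frac{3}{2}\right) + 0\right)^{2} = 18 + 6 \left(- \frac{7}{2} + 0\right)^{2} = 18 + 6 \left(- \frac{7}{2}\right)^{2} = 18 + 6 \cdot \frac{49}{4} = 18 + \frac{147}{2} = \frac{183}{2} \approx 91.5$)
$m{\left(X,s \right)} = 13 + X$ ($m{\left(X,s \right)} = X + 13 = 13 + X$)
$W m{\left(U{\left(-1 \right)},-27 \right)} = \frac{183 \left(13 + \frac{1}{7}\right)}{2} = \frac{183}{2} \cdot \frac{92}{7} = \frac{8418}{7}$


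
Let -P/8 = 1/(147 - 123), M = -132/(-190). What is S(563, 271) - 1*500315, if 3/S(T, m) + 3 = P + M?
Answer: -376237735/752 ≈ -5.0032e+5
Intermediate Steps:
M = 66/95 (M = -132*(-1/190) = 66/95 ≈ 0.69474)
P = -⅓ (P = -8/(147 - 123) = -8/24 = -8*1/24 = -⅓ ≈ -0.33333)
S(T, m) = -855/752 (S(T, m) = 3/(-3 + (-⅓ + 66/95)) = 3/(-3 + 103/285) = 3/(-752/285) = 3*(-285/752) = -855/752)
S(563, 271) - 1*500315 = -855/752 - 1*500315 = -855/752 - 500315 = -376237735/752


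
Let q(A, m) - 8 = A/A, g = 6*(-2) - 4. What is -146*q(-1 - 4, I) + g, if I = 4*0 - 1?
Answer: -1330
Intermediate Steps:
g = -16 (g = -12 - 4 = -16)
I = -1 (I = 0 - 1 = -1)
q(A, m) = 9 (q(A, m) = 8 + A/A = 8 + 1 = 9)
-146*q(-1 - 4, I) + g = -146*9 - 16 = -1314 - 16 = -1330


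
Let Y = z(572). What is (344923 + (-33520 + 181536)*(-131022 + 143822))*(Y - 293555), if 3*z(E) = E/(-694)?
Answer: -579079658494231643/1041 ≈ -5.5627e+14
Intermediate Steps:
z(E) = -E/2082 (z(E) = (E/(-694))/3 = (E*(-1/694))/3 = (-E/694)/3 = -E/2082)
Y = -286/1041 (Y = -1/2082*572 = -286/1041 ≈ -0.27474)
(344923 + (-33520 + 181536)*(-131022 + 143822))*(Y - 293555) = (344923 + (-33520 + 181536)*(-131022 + 143822))*(-286/1041 - 293555) = (344923 + 148016*12800)*(-305591041/1041) = (344923 + 1894604800)*(-305591041/1041) = 1894949723*(-305591041/1041) = -579079658494231643/1041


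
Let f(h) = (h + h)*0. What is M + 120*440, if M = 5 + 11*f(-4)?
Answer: 52805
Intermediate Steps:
f(h) = 0 (f(h) = (2*h)*0 = 0)
M = 5 (M = 5 + 11*0 = 5 + 0 = 5)
M + 120*440 = 5 + 120*440 = 5 + 52800 = 52805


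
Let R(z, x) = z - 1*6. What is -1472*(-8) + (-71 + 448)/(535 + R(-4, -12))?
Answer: 6182777/525 ≈ 11777.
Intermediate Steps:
R(z, x) = -6 + z (R(z, x) = z - 6 = -6 + z)
-1472*(-8) + (-71 + 448)/(535 + R(-4, -12)) = -1472*(-8) + (-71 + 448)/(535 + (-6 - 4)) = 11776 + 377/(535 - 10) = 11776 + 377/525 = 6182777/525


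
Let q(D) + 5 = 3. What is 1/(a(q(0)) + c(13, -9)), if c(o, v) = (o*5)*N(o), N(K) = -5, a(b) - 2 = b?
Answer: -1/325 ≈ -0.0030769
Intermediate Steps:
q(D) = -2 (q(D) = -5 + 3 = -2)
a(b) = 2 + b
c(o, v) = -25*o (c(o, v) = (o*5)*(-5) = (5*o)*(-5) = -25*o)
1/(a(q(0)) + c(13, -9)) = 1/((2 - 2) - 25*13) = 1/(0 - 325) = 1/(-325) = -1/325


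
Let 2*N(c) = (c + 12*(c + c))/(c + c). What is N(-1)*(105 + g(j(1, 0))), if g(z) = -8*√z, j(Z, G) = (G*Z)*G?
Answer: 2625/4 ≈ 656.25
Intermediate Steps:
j(Z, G) = Z*G²
N(c) = 25/4 (N(c) = ((c + 12*(c + c))/(c + c))/2 = ((c + 12*(2*c))/((2*c)))/2 = ((c + 24*c)*(1/(2*c)))/2 = ((25*c)*(1/(2*c)))/2 = (½)*(25/2) = 25/4)
N(-1)*(105 + g(j(1, 0))) = 25*(105 - 8*√(1*0²))/4 = 25*(105 - 8*√(1*0))/4 = 25*(105 - 8*√0)/4 = 25*(105 - 8*0)/4 = 25*(105 + 0)/4 = (25/4)*105 = 2625/4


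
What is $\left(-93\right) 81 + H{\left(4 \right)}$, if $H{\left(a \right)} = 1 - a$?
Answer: $-7536$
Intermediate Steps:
$\left(-93\right) 81 + H{\left(4 \right)} = \left(-93\right) 81 + \left(1 - 4\right) = -7533 + \left(1 - 4\right) = -7533 - 3 = -7536$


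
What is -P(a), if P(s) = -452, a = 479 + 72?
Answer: 452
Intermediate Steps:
a = 551
-P(a) = -1*(-452) = 452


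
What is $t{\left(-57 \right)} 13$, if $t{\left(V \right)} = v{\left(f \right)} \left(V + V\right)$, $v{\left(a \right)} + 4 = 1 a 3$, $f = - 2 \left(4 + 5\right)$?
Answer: $85956$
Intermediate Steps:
$f = -18$ ($f = \left(-2\right) 9 = -18$)
$v{\left(a \right)} = -4 + 3 a$ ($v{\left(a \right)} = -4 + 1 a 3 = -4 + 1 \cdot 3 a = -4 + 3 a$)
$t{\left(V \right)} = - 116 V$ ($t{\left(V \right)} = \left(-4 + 3 \left(-18\right)\right) \left(V + V\right) = \left(-4 - 54\right) 2 V = - 58 \cdot 2 V = - 116 V$)
$t{\left(-57 \right)} 13 = \left(-116\right) \left(-57\right) 13 = 6612 \cdot 13 = 85956$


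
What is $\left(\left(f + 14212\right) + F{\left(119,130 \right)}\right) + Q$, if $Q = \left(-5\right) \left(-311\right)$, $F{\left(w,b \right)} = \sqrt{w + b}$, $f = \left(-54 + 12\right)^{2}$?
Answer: $17531 + \sqrt{249} \approx 17547.0$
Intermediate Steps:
$f = 1764$ ($f = \left(-42\right)^{2} = 1764$)
$F{\left(w,b \right)} = \sqrt{b + w}$
$Q = 1555$
$\left(\left(f + 14212\right) + F{\left(119,130 \right)}\right) + Q = \left(\left(1764 + 14212\right) + \sqrt{130 + 119}\right) + 1555 = \left(15976 + \sqrt{249}\right) + 1555 = 17531 + \sqrt{249}$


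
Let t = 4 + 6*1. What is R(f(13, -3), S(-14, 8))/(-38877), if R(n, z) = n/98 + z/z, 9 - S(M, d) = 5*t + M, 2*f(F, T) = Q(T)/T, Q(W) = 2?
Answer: -293/11429838 ≈ -2.5635e-5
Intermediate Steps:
t = 10 (t = 4 + 6 = 10)
f(F, T) = 1/T (f(F, T) = (2/T)/2 = 1/T)
S(M, d) = -41 - M (S(M, d) = 9 - (5*10 + M) = 9 - (50 + M) = 9 + (-50 - M) = -41 - M)
R(n, z) = 1 + n/98 (R(n, z) = n*(1/98) + 1 = n/98 + 1 = 1 + n/98)
R(f(13, -3), S(-14, 8))/(-38877) = (1 + (1/98)/(-3))/(-38877) = (1 + (1/98)*(-⅓))*(-1/38877) = (1 - 1/294)*(-1/38877) = (293/294)*(-1/38877) = -293/11429838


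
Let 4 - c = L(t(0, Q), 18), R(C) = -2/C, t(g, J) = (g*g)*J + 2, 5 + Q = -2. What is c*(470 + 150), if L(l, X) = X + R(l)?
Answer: -8060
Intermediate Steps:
Q = -7 (Q = -5 - 2 = -7)
t(g, J) = 2 + J*g² (t(g, J) = g²*J + 2 = J*g² + 2 = 2 + J*g²)
L(l, X) = X - 2/l
c = -13 (c = 4 - (18 - 2/(2 - 7*0²)) = 4 - (18 - 2/(2 - 7*0)) = 4 - (18 - 2/(2 + 0)) = 4 - (18 - 2/2) = 4 - (18 - 2*½) = 4 - (18 - 1) = 4 - 1*17 = 4 - 17 = -13)
c*(470 + 150) = -13*(470 + 150) = -13*620 = -8060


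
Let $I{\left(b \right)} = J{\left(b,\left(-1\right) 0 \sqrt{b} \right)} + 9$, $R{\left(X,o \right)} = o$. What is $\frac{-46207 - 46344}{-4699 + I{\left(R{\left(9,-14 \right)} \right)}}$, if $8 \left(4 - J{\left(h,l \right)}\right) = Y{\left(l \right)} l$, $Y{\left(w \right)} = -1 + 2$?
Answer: $\frac{92551}{4686} \approx 19.751$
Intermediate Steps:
$Y{\left(w \right)} = 1$
$J{\left(h,l \right)} = 4 - \frac{l}{8}$ ($J{\left(h,l \right)} = 4 - \frac{1 l}{8} = 4 - \frac{l}{8}$)
$I{\left(b \right)} = 13$ ($I{\left(b \right)} = \left(4 - \frac{\left(-1\right) 0 \sqrt{b}}{8}\right) + 9 = \left(4 - \frac{0 \sqrt{b}}{8}\right) + 9 = \left(4 - 0\right) + 9 = \left(4 + 0\right) + 9 = 4 + 9 = 13$)
$\frac{-46207 - 46344}{-4699 + I{\left(R{\left(9,-14 \right)} \right)}} = \frac{-46207 - 46344}{-4699 + 13} = - \frac{92551}{-4686} = \left(-92551\right) \left(- \frac{1}{4686}\right) = \frac{92551}{4686}$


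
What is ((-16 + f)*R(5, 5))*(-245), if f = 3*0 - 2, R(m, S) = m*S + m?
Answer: 132300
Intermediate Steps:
R(m, S) = m + S*m (R(m, S) = S*m + m = m + S*m)
f = -2 (f = 0 - 2 = -2)
((-16 + f)*R(5, 5))*(-245) = ((-16 - 2)*(5*(1 + 5)))*(-245) = -90*6*(-245) = -18*30*(-245) = -540*(-245) = 132300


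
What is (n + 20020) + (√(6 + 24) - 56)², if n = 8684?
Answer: 31870 - 112*√30 ≈ 31257.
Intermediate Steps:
(n + 20020) + (√(6 + 24) - 56)² = (8684 + 20020) + (√(6 + 24) - 56)² = 28704 + (√30 - 56)² = 28704 + (-56 + √30)²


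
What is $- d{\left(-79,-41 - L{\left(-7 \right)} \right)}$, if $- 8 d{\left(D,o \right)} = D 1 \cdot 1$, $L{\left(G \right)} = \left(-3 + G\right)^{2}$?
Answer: $- \frac{79}{8} \approx -9.875$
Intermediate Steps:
$d{\left(D,o \right)} = - \frac{D}{8}$ ($d{\left(D,o \right)} = - \frac{D 1 \cdot 1}{8} = - \frac{D 1}{8} = - \frac{D}{8}$)
$- d{\left(-79,-41 - L{\left(-7 \right)} \right)} = - \frac{\left(-1\right) \left(-79\right)}{8} = \left(-1\right) \frac{79}{8} = - \frac{79}{8}$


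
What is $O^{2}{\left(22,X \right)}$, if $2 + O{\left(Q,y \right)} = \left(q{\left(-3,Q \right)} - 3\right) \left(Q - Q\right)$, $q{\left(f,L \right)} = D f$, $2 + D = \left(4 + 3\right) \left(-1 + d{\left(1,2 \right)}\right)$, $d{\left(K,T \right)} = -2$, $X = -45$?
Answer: $4$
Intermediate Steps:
$D = -23$ ($D = -2 + \left(4 + 3\right) \left(-1 - 2\right) = -2 + 7 \left(-3\right) = -2 - 21 = -23$)
$q{\left(f,L \right)} = - 23 f$
$O{\left(Q,y \right)} = -2$ ($O{\left(Q,y \right)} = -2 + \left(\left(-23\right) \left(-3\right) - 3\right) \left(Q - Q\right) = -2 + \left(69 - 3\right) 0 = -2 + 66 \cdot 0 = -2 + 0 = -2$)
$O^{2}{\left(22,X \right)} = \left(-2\right)^{2} = 4$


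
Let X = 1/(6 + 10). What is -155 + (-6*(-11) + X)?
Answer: -1423/16 ≈ -88.938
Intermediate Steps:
X = 1/16 ≈ 0.062500
-155 + (-6*(-11) + X) = -155 + (-6*(-11) + 1/16) = -155 + (66 + 1/16) = -155 + 1057/16 = -1423/16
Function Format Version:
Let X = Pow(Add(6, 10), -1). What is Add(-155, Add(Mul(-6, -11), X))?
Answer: Rational(-1423, 16) ≈ -88.938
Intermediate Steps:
X = Rational(1, 16) (X = Pow(16, -1) = Rational(1, 16) ≈ 0.062500)
Add(-155, Add(Mul(-6, -11), X)) = Add(-155, Add(Mul(-6, -11), Rational(1, 16))) = Add(-155, Add(66, Rational(1, 16))) = Add(-155, Rational(1057, 16)) = Rational(-1423, 16)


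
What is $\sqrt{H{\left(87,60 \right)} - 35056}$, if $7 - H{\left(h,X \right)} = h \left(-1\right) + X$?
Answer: $i \sqrt{35022} \approx 187.14 i$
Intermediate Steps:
$H{\left(h,X \right)} = 7 + h - X$ ($H{\left(h,X \right)} = 7 - \left(h \left(-1\right) + X\right) = 7 - \left(- h + X\right) = 7 - \left(X - h\right) = 7 + h - X$)
$\sqrt{H{\left(87,60 \right)} - 35056} = \sqrt{\left(7 + 87 - 60\right) - 35056} = \sqrt{34 - 35056} = \sqrt{-35022} = i \sqrt{35022}$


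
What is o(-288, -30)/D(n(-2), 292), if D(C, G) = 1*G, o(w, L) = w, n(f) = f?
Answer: -72/73 ≈ -0.98630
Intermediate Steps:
D(C, G) = G
o(-288, -30)/D(n(-2), 292) = -288/292 = -288*1/292 = -72/73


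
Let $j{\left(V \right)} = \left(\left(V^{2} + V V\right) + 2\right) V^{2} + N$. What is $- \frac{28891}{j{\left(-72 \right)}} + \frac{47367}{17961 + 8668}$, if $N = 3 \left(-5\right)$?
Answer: $\frac{2545588926416}{1431523512885} \approx 1.7782$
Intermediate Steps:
$N = -15$
$j{\left(V \right)} = -15 + V^{2} \left(2 + 2 V^{2}\right)$ ($j{\left(V \right)} = \left(\left(V^{2} + V V\right) + 2\right) V^{2} - 15 = \left(\left(V^{2} + V^{2}\right) + 2\right) V^{2} - 15 = \left(2 V^{2} + 2\right) V^{2} - 15 = \left(2 + 2 V^{2}\right) V^{2} - 15 = V^{2} \left(2 + 2 V^{2}\right) - 15 = -15 + V^{2} \left(2 + 2 V^{2}\right)$)
$- \frac{28891}{j{\left(-72 \right)}} + \frac{47367}{17961 + 8668} = - \frac{28891}{-15 + 2 \left(-72\right)^{2} + 2 \left(-72\right)^{4}} + \frac{47367}{17961 + 8668} = - \frac{28891}{-15 + 2 \cdot 5184 + 2 \cdot 26873856} + \frac{47367}{26629} = - \frac{28891}{-15 + 10368 + 53747712} + 47367 \cdot \frac{1}{26629} = - \frac{28891}{53758065} + \frac{47367}{26629} = \frac{2545588926416}{1431523512885}$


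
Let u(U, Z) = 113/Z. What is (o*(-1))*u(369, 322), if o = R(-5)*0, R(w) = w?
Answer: 0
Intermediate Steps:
o = 0 (o = -5*0 = 0)
(o*(-1))*u(369, 322) = (0*(-1))*(113/322) = 0*(113*(1/322)) = 0*(113/322) = 0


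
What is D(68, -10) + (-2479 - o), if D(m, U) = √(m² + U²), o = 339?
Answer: -2818 + 2*√1181 ≈ -2749.3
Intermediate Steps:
D(m, U) = √(U² + m²)
D(68, -10) + (-2479 - o) = √((-10)² + 68²) + (-2479 - 1*339) = √(100 + 4624) + (-2479 - 339) = √4724 - 2818 = 2*√1181 - 2818 = -2818 + 2*√1181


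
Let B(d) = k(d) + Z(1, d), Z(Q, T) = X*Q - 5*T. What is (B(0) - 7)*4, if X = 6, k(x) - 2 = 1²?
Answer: 8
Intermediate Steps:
k(x) = 3 (k(x) = 2 + 1² = 2 + 1 = 3)
Z(Q, T) = -5*T + 6*Q (Z(Q, T) = 6*Q - 5*T = -5*T + 6*Q)
B(d) = 9 - 5*d (B(d) = 3 + (-5*d + 6*1) = 3 + (-5*d + 6) = 3 + (6 - 5*d) = 9 - 5*d)
(B(0) - 7)*4 = ((9 - 5*0) - 7)*4 = ((9 + 0) - 7)*4 = (9 - 7)*4 = 2*4 = 8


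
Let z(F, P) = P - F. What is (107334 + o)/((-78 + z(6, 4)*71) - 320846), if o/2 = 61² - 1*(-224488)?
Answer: -281876/160533 ≈ -1.7559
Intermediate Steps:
o = 456418 (o = 2*(61² - 1*(-224488)) = 2*(3721 + 224488) = 2*228209 = 456418)
(107334 + o)/((-78 + z(6, 4)*71) - 320846) = (107334 + 456418)/((-78 + (4 - 1*6)*71) - 320846) = 563752/((-78 + (4 - 6)*71) - 320846) = 563752/((-78 - 2*71) - 320846) = 563752/((-78 - 142) - 320846) = 563752/(-220 - 320846) = 563752/(-321066) = 563752*(-1/321066) = -281876/160533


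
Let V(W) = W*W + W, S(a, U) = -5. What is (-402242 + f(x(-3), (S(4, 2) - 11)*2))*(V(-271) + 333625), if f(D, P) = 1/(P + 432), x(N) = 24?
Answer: -13090402669841/80 ≈ -1.6363e+11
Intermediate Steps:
V(W) = W + W² (V(W) = W² + W = W + W²)
f(D, P) = 1/(432 + P)
(-402242 + f(x(-3), (S(4, 2) - 11)*2))*(V(-271) + 333625) = (-402242 + 1/(432 + (-5 - 11)*2))*(-271*(1 - 271) + 333625) = (-402242 + 1/(432 - 16*2))*(-271*(-270) + 333625) = (-402242 + 1/(432 - 32))*(73170 + 333625) = (-402242 + 1/400)*406795 = -160896799/400*406795 = -13090402669841/80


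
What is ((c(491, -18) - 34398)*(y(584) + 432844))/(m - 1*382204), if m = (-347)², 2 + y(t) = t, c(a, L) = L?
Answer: 4972263072/87265 ≈ 56979.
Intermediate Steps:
y(t) = -2 + t
m = 120409
((c(491, -18) - 34398)*(y(584) + 432844))/(m - 1*382204) = ((-18 - 34398)*((-2 + 584) + 432844))/(120409 - 1*382204) = (-34416*(582 + 432844))/(120409 - 382204) = -34416*433426/(-261795) = -14916789216*(-1/261795) = 4972263072/87265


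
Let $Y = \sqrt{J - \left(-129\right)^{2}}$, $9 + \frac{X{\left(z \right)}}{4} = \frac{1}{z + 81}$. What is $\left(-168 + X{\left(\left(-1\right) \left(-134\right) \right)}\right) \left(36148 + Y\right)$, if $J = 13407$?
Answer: $- \frac{1585306688}{215} - \frac{306992 i \sqrt{66}}{215} \approx -7.3735 \cdot 10^{6} - 11600.0 i$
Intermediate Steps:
$X{\left(z \right)} = -36 + \frac{4}{81 + z}$ ($X{\left(z \right)} = -36 + \frac{4}{z + 81} = -36 + \frac{4}{81 + z}$)
$Y = 7 i \sqrt{66}$ ($Y = \sqrt{13407 - \left(-129\right)^{2}} = \sqrt{13407 - 16641} = \sqrt{-3234} = 7 i \sqrt{66} \approx 56.868 i$)
$\left(-168 + X{\left(\left(-1\right) \left(-134\right) \right)}\right) \left(36148 + Y\right) = \left(-168 + \frac{4 \left(-728 - 9 \left(\left(-1\right) \left(-134\right)\right)\right)}{81 - -134}\right) \left(36148 + 7 i \sqrt{66}\right) = \left(-168 + \frac{4 \left(-728 - 1206\right)}{81 + 134}\right) \left(36148 + 7 i \sqrt{66}\right) = \left(-168 + \frac{4 \left(-728 - 1206\right)}{215}\right) \left(36148 + 7 i \sqrt{66}\right) = \left(-168 + 4 \cdot \frac{1}{215} \left(-1934\right)\right) \left(36148 + 7 i \sqrt{66}\right) = \left(-168 - \frac{7736}{215}\right) \left(36148 + 7 i \sqrt{66}\right) = - \frac{43856 \left(36148 + 7 i \sqrt{66}\right)}{215} = - \frac{1585306688}{215} - \frac{306992 i \sqrt{66}}{215}$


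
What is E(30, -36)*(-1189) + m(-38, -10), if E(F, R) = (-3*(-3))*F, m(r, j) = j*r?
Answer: -320650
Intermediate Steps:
E(F, R) = 9*F
E(30, -36)*(-1189) + m(-38, -10) = (9*30)*(-1189) - 10*(-38) = 270*(-1189) + 380 = -321030 + 380 = -320650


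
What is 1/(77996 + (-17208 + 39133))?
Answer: 1/99921 ≈ 1.0008e-5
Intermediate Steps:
1/(77996 + (-17208 + 39133)) = 1/(77996 + 21925) = 1/99921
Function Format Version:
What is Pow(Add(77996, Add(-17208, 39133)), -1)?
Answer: Rational(1, 99921) ≈ 1.0008e-5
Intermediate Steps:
Pow(Add(77996, Add(-17208, 39133)), -1) = Pow(Add(77996, 21925), -1) = Pow(99921, -1) = Rational(1, 99921)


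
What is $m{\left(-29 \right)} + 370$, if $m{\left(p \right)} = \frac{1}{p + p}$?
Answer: $\frac{21459}{58} \approx 369.98$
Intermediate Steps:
$m{\left(p \right)} = \frac{1}{2 p}$
$m{\left(-29 \right)} + 370 = \frac{1}{2 \left(-29\right)} + 370 = \frac{1}{2} \left(- \frac{1}{29}\right) + 370 = - \frac{1}{58} + 370 = \frac{21459}{58}$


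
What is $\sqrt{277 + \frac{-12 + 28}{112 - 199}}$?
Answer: $\frac{\sqrt{2095221}}{87} \approx 16.638$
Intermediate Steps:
$\sqrt{277 + \frac{-12 + 28}{112 - 199}} = \sqrt{277 + \frac{16}{-87}} = \sqrt{277 + 16 \left(- \frac{1}{87}\right)} = \sqrt{277 - \frac{16}{87}} = \sqrt{\frac{24083}{87}} = \frac{\sqrt{2095221}}{87}$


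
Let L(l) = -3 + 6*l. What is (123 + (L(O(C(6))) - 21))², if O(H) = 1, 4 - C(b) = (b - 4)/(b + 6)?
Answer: 11025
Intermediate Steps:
C(b) = 4 - (-4 + b)/(6 + b) (C(b) = 4 - (b - 4)/(b + 6) = 4 - (-4 + b)/(6 + b))
(123 + (L(O(C(6))) - 21))² = (123 + ((-3 + 6*1) - 21))² = (123 + ((-3 + 6) - 21))² = (123 + (3 - 21))² = (123 - 18)² = 105² = 11025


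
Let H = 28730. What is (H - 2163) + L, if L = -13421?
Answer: 13146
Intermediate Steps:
(H - 2163) + L = (28730 - 2163) - 13421 = 26567 - 13421 = 13146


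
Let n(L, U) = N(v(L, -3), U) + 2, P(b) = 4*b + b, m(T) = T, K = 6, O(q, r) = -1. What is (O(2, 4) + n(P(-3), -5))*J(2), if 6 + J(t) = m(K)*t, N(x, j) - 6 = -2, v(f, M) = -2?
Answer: 30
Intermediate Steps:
N(x, j) = 4 (N(x, j) = 6 - 2 = 4)
P(b) = 5*b
n(L, U) = 6 (n(L, U) = 4 + 2 = 6)
J(t) = -6 + 6*t
(O(2, 4) + n(P(-3), -5))*J(2) = (-1 + 6)*(-6 + 6*2) = 5*(-6 + 12) = 5*6 = 30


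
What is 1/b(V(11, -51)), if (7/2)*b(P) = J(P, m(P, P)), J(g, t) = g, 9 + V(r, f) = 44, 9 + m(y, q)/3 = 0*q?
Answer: 1/10 ≈ 0.10000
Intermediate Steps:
m(y, q) = -27 (m(y, q) = -27 + 3*(0*q) = -27 + 3*0 = -27 + 0 = -27)
V(r, f) = 35 (V(r, f) = -9 + 44 = 35)
b(P) = 2*P/7
1/b(V(11, -51)) = 1/((2/7)*35) = 1/10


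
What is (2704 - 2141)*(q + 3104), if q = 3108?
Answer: 3497356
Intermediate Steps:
(2704 - 2141)*(q + 3104) = (2704 - 2141)*(3108 + 3104) = 563*6212 = 3497356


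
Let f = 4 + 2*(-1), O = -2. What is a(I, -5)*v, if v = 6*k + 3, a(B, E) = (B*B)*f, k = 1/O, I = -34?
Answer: 0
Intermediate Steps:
f = 2 (f = 4 - 2 = 2)
k = -1/2 (k = 1/(-2) = -1/2 ≈ -0.50000)
a(B, E) = 2*B**2 (a(B, E) = (B*B)*2 = B**2*2 = 2*B**2)
v = 0 (v = 6*(-1/2) + 3 = -3 + 3 = 0)
a(I, -5)*v = (2*(-34)**2)*0 = (2*1156)*0 = 2312*0 = 0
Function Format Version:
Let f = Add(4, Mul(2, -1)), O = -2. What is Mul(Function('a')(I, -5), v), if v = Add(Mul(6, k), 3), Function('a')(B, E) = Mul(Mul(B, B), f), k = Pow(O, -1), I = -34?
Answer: 0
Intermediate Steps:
f = 2 (f = Add(4, -2) = 2)
k = Rational(-1, 2) (k = Pow(-2, -1) = Rational(-1, 2) ≈ -0.50000)
Function('a')(B, E) = Mul(2, Pow(B, 2)) (Function('a')(B, E) = Mul(Mul(B, B), 2) = Mul(Pow(B, 2), 2) = Mul(2, Pow(B, 2)))
v = 0 (v = Add(Mul(6, Rational(-1, 2)), 3) = Add(-3, 3) = 0)
Mul(Function('a')(I, -5), v) = Mul(Mul(2, Pow(-34, 2)), 0) = Mul(Mul(2, 1156), 0) = Mul(2312, 0) = 0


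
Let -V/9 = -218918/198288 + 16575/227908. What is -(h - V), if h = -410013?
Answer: 257354024499709/627658632 ≈ 4.1002e+5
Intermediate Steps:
V = 5825817493/627658632 (V = -9*(-218918/198288 + 16575/227908) = -9*(-218918*1/198288 + 16575*(1/227908)) = -9*(-109459/99144 + 16575/227908) = -9*(-5825817493/5648927688) = 5825817493/627658632 ≈ 9.2818)
-(h - V) = -(-410013 - 1*5825817493/627658632) = -(-410013 - 5825817493/627658632) = -1*(-257354024499709/627658632) = 257354024499709/627658632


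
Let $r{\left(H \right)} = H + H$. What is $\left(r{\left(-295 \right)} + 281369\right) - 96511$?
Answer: $184268$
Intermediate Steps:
$r{\left(H \right)} = 2 H$
$\left(r{\left(-295 \right)} + 281369\right) - 96511 = \left(2 \left(-295\right) + 281369\right) - 96511 = \left(-590 + 281369\right) - 96511 = 280779 - 96511 = 184268$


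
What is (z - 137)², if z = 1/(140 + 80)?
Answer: 908359321/48400 ≈ 18768.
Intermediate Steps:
z = 1/220 ≈ 0.0045455
(z - 137)² = (1/220 - 137)² = (-30139/220)² = 908359321/48400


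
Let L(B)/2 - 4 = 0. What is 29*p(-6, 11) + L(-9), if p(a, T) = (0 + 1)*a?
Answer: -166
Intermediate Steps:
p(a, T) = a (p(a, T) = 1*a = a)
L(B) = 8 (L(B) = 8 + 2*0 = 8 + 0 = 8)
29*p(-6, 11) + L(-9) = 29*(-6) + 8 = -174 + 8 = -166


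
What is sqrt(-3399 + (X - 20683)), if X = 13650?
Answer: 8*I*sqrt(163) ≈ 102.14*I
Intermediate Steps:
sqrt(-3399 + (X - 20683)) = sqrt(-3399 + (13650 - 20683)) = sqrt(-3399 - 7033) = sqrt(-10432) = 8*I*sqrt(163)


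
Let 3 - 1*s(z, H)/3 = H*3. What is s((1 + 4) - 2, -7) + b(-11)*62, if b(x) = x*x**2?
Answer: -82450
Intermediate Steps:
s(z, H) = 9 - 9*H (s(z, H) = 9 - 3*H*3 = 9 - 9*H)
b(x) = x**3
s((1 + 4) - 2, -7) + b(-11)*62 = (9 - 9*(-7)) + (-11)**3*62 = (9 + 63) - 1331*62 = 72 - 82522 = -82450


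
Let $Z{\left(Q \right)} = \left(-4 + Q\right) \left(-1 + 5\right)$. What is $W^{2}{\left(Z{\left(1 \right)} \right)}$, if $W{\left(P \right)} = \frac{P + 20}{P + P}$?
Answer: $\frac{1}{9} \approx 0.11111$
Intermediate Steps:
$Z{\left(Q \right)} = -16 + 4 Q$ ($Z{\left(Q \right)} = \left(-4 + Q\right) 4 = -16 + 4 Q$)
$W{\left(P \right)} = \frac{20 + P}{2 P}$
$W^{2}{\left(Z{\left(1 \right)} \right)} = \left(\frac{20 + \left(-16 + 4 \cdot 1\right)}{2 \left(-16 + 4 \cdot 1\right)}\right)^{2} = \left(\frac{20 + \left(-16 + 4\right)}{2 \left(-16 + 4\right)}\right)^{2} = \left(\frac{20 - 12}{2 \left(-12\right)}\right)^{2} = \left(\frac{1}{2} \left(- \frac{1}{12}\right) 8\right)^{2} = \left(- \frac{1}{3}\right)^{2} = \frac{1}{9}$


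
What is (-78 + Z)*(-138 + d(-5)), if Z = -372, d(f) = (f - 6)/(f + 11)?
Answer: 62925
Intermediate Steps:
d(f) = (-6 + f)/(11 + f)
(-78 + Z)*(-138 + d(-5)) = (-78 - 372)*(-138 + (-6 - 5)/(11 - 5)) = -450*(-138 - 11/6) = -450*(-839/6) = 62925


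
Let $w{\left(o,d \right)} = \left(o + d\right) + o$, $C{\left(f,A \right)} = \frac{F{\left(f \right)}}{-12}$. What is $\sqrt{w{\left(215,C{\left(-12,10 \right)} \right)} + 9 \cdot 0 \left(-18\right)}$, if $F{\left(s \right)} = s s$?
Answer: $\sqrt{418} \approx 20.445$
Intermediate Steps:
$F{\left(s \right)} = s^{2}$
$C{\left(f,A \right)} = - \frac{f^{2}}{12}$ ($C{\left(f,A \right)} = \frac{f^{2}}{-12} = f^{2} \left(- \frac{1}{12}\right) = - \frac{f^{2}}{12}$)
$w{\left(o,d \right)} = d + 2 o$ ($w{\left(o,d \right)} = \left(d + o\right) + o = d + 2 o$)
$\sqrt{w{\left(215,C{\left(-12,10 \right)} \right)} + 9 \cdot 0 \left(-18\right)} = \sqrt{\left(- \frac{\left(-12\right)^{2}}{12} + 2 \cdot 215\right) + 9 \cdot 0 \left(-18\right)} = \sqrt{\left(\left(- \frac{1}{12}\right) 144 + 430\right) + 0 \left(-18\right)} = \sqrt{\left(-12 + 430\right) + 0} = \sqrt{418 + 0} = \sqrt{418}$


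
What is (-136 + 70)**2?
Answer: 4356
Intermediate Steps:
(-136 + 70)**2 = (-66)**2 = 4356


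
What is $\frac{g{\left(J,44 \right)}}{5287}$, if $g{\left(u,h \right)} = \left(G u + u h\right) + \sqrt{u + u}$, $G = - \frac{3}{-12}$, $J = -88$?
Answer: $- \frac{3894}{5287} + \frac{4 i \sqrt{11}}{5287} \approx -0.73652 + 0.0025093 i$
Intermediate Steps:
$G = \frac{1}{4}$ ($G = \left(-3\right) \left(- \frac{1}{12}\right) = \frac{1}{4} \approx 0.25$)
$g{\left(u,h \right)} = \frac{u}{4} + h u + \sqrt{2} \sqrt{u}$ ($g{\left(u,h \right)} = \left(\frac{u}{4} + u h\right) + \sqrt{u + u} = \left(\frac{u}{4} + h u\right) + \sqrt{2 u} = \left(\frac{u}{4} + h u\right) + \sqrt{2} \sqrt{u} = \frac{u}{4} + h u + \sqrt{2} \sqrt{u}$)
$\frac{g{\left(J,44 \right)}}{5287} = \frac{\frac{1}{4} \left(-88\right) + 44 \left(-88\right) + \sqrt{2} \sqrt{-88}}{5287} = \left(-22 - 3872 + \sqrt{2} \cdot 2 i \sqrt{22}\right) \frac{1}{5287} = \left(-22 - 3872 + 4 i \sqrt{11}\right) \frac{1}{5287} = \left(-3894 + 4 i \sqrt{11}\right) \frac{1}{5287} = - \frac{3894}{5287} + \frac{4 i \sqrt{11}}{5287}$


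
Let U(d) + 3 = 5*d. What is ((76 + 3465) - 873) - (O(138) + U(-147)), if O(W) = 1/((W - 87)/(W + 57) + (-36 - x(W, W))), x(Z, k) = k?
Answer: 38464023/11293 ≈ 3406.0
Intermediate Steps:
U(d) = -3 + 5*d
O(W) = 1/(-36 - W + (-87 + W)/(57 + W)) (O(W) = 1/((W - 87)/(W + 57) + (-36 - W)) = 1/((-87 + W)/(57 + W) + (-36 - W)) = 1/(-36 - W + (-87 + W)/(57 + W)))
((76 + 3465) - 873) - (O(138) + U(-147)) = ((76 + 3465) - 873) - ((-57 - 1*138)/(2139 + 138² + 92*138) + (-3 + 5*(-147))) = (3541 - 873) - ((-57 - 138)/(2139 + 19044 + 12696) + (-3 - 735)) = 2668 - (-195/33879 - 738) = 2668 - ((1/33879)*(-195) - 738) = 2668 - (-65/11293 - 738) = 2668 - 1*(-8334299/11293) = 2668 + 8334299/11293 = 38464023/11293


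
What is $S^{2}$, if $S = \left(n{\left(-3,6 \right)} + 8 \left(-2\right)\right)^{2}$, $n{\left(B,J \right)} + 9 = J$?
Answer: $130321$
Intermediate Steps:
$n{\left(B,J \right)} = -9 + J$
$S = 361$ ($S = \left(\left(-9 + 6\right) + 8 \left(-2\right)\right)^{2} = \left(-3 - 16\right)^{2} = \left(-19\right)^{2} = 361$)
$S^{2} = 361^{2} = 130321$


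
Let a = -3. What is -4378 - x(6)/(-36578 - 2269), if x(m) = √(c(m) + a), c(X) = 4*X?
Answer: -4378 + √21/38847 ≈ -4378.0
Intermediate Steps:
x(m) = √(-3 + 4*m) (x(m) = √(4*m - 3) = √(-3 + 4*m))
-4378 - x(6)/(-36578 - 2269) = -4378 - √(-3 + 4*6)/(-36578 - 2269) = -4378 - √(-3 + 24)/(-38847) = -4378 - √21*(-1)/38847 = -4378 - (-1)*√21/38847 = -4378 + √21/38847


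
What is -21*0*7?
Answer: 0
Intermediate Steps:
-21*0*7 = -3*0*7 = 0*7 = 0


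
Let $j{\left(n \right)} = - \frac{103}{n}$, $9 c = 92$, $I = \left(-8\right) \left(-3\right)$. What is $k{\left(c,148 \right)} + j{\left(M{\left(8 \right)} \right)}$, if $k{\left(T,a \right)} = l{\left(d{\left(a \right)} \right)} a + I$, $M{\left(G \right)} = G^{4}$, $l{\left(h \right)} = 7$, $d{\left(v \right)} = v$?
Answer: $\frac{4341657}{4096} \approx 1060.0$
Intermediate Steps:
$I = 24$
$c = \frac{92}{9}$ ($c = \frac{1}{9} \cdot 92 = \frac{92}{9} \approx 10.222$)
$k{\left(T,a \right)} = 24 + 7 a$ ($k{\left(T,a \right)} = 7 a + 24 = 24 + 7 a$)
$k{\left(c,148 \right)} + j{\left(M{\left(8 \right)} \right)} = \left(24 + 7 \cdot 148\right) - \frac{103}{8^{4}} = \left(24 + 1036\right) - \frac{103}{4096} = 1060 - \frac{103}{4096} = \frac{4341657}{4096}$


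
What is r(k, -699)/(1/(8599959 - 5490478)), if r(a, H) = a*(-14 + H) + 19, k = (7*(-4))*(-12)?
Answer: -744873064069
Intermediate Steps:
k = 336 (k = -28*(-12) = 336)
r(a, H) = 19 + a*(-14 + H)
r(k, -699)/(1/(8599959 - 5490478)) = (19 - 14*336 - 699*336)/(1/(8599959 - 5490478)) = (19 - 4704 - 234864)/(1/3109481) = -239549/1/3109481 = -239549*3109481 = -744873064069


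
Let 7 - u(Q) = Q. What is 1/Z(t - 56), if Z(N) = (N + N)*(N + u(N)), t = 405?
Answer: 1/4886 ≈ 0.00020467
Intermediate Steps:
u(Q) = 7 - Q
Z(N) = 14*N (Z(N) = (N + N)*(N + (7 - N)) = (2*N)*7 = 14*N)
1/Z(t - 56) = 1/(14*(405 - 56)) = 1/(14*349) = 1/4886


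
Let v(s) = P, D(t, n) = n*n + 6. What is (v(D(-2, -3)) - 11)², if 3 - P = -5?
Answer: 9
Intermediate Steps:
D(t, n) = 6 + n² (D(t, n) = n² + 6 = 6 + n²)
P = 8 (P = 3 - 1*(-5) = 3 + 5 = 8)
v(s) = 8
(v(D(-2, -3)) - 11)² = (8 - 11)² = (-3)² = 9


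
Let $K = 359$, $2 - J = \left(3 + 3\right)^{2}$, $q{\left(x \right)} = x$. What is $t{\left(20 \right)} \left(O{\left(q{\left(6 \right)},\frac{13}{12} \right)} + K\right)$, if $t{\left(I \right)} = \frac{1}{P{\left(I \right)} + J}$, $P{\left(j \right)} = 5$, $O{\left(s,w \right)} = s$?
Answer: $- \frac{365}{29} \approx -12.586$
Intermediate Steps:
$J = -34$ ($J = 2 - \left(3 + 3\right)^{2} = 2 - 6^{2} = 2 - 36 = -34$)
$t{\left(I \right)} = - \frac{1}{29}$ ($t{\left(I \right)} = \frac{1}{5 - 34} = \frac{1}{-29} = - \frac{1}{29}$)
$t{\left(20 \right)} \left(O{\left(q{\left(6 \right)},\frac{13}{12} \right)} + K\right) = - \frac{6 + 359}{29} = \left(- \frac{1}{29}\right) 365 = - \frac{365}{29}$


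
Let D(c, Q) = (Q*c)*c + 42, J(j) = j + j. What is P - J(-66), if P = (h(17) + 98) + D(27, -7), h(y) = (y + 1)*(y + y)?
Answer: -4219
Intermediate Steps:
h(y) = 2*y*(1 + y) (h(y) = (1 + y)*(2*y) = 2*y*(1 + y))
J(j) = 2*j
D(c, Q) = 42 + Q*c**2 (D(c, Q) = Q*c**2 + 42 = 42 + Q*c**2)
P = -4351 (P = (2*17*(1 + 17) + 98) + (42 - 7*27**2) = (2*17*18 + 98) + (42 - 7*729) = (612 + 98) + (42 - 5103) = 710 - 5061 = -4351)
P - J(-66) = -4351 - 2*(-66) = -4351 - 1*(-132) = -4351 + 132 = -4219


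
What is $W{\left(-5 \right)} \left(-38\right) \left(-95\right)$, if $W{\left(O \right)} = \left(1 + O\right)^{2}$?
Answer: $57760$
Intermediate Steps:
$W{\left(-5 \right)} \left(-38\right) \left(-95\right) = \left(1 - 5\right)^{2} \left(-38\right) \left(-95\right) = \left(-4\right)^{2} \left(-38\right) \left(-95\right) = 16 \left(-38\right) \left(-95\right) = \left(-608\right) \left(-95\right) = 57760$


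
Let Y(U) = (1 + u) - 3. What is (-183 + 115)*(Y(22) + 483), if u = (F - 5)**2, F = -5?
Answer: -39508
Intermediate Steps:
u = 100 (u = (-5 - 5)**2 = (-10)**2 = 100)
Y(U) = 98 (Y(U) = (1 + 100) - 3 = 101 - 3 = 98)
(-183 + 115)*(Y(22) + 483) = (-183 + 115)*(98 + 483) = -68*581 = -39508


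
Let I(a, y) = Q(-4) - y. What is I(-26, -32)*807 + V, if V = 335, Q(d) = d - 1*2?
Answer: 21317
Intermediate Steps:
Q(d) = -2 + d (Q(d) = d - 2 = -2 + d)
I(a, y) = -6 - y (I(a, y) = (-2 - 4) - y = -6 - y)
I(-26, -32)*807 + V = (-6 - 1*(-32))*807 + 335 = (-6 + 32)*807 + 335 = 26*807 + 335 = 20982 + 335 = 21317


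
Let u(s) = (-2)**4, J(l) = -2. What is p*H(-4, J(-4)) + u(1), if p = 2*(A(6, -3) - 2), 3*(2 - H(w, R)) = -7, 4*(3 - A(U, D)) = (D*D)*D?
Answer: 499/6 ≈ 83.167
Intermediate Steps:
A(U, D) = 3 - D**3/4 (A(U, D) = 3 - D*D*D/4 = 3 - D**2*D/4 = 3 - D**3/4)
u(s) = 16
H(w, R) = 13/3 (H(w, R) = 2 - 1/3*(-7) = 2 + 7/3 = 13/3)
p = 31/2 (p = 2*((3 - 1/4*(-3)**3) - 2) = 2*((3 - 1/4*(-27)) - 2) = 2*((3 + 27/4) - 2) = 2*(39/4 - 2) = 2*(31/4) = 31/2 ≈ 15.500)
p*H(-4, J(-4)) + u(1) = (31/2)*(13/3) + 16 = 403/6 + 16 = 499/6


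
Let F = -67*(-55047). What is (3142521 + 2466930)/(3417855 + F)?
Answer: 1869817/2368668 ≈ 0.78940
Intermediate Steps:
F = 3688149
(3142521 + 2466930)/(3417855 + F) = (3142521 + 2466930)/(3417855 + 3688149) = 5609451/7106004 = 5609451*(1/7106004) = 1869817/2368668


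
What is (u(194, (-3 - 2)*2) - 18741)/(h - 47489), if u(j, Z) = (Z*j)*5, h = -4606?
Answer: 28441/52095 ≈ 0.54595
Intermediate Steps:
u(j, Z) = 5*Z*j
(u(194, (-3 - 2)*2) - 18741)/(h - 47489) = (5*((-3 - 2)*2)*194 - 18741)/(-4606 - 47489) = (5*(-5*2)*194 - 18741)/(-52095) = (5*(-10)*194 - 18741)*(-1/52095) = (-9700 - 18741)*(-1/52095) = -28441*(-1/52095) = 28441/52095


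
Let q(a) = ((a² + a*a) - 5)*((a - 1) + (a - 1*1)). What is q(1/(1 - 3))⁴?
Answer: 531441/16 ≈ 33215.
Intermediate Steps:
q(a) = (-5 + 2*a²)*(-2 + 2*a) (q(a) = ((a² + a²) - 5)*((-1 + a) + (a - 1)) = (2*a² - 5)*((-1 + a) + (-1 + a)) = (-5 + 2*a²)*(-2 + 2*a))
q(1/(1 - 3))⁴ = (10 - 10/(1 - 3) - 4/(1 - 3)² + 4*(1/(1 - 3))³)⁴ = (10 - 10/(-2) - 4*(1/(-2))² + 4*(1/(-2))³)⁴ = (10 - 10*(-½) - 4*(-½)² + 4*(-½)³)⁴ = (10 + 5 - 4*¼ + 4*(-⅛))⁴ = (10 + 5 - 1 - ½)⁴ = (27/2)⁴ = 531441/16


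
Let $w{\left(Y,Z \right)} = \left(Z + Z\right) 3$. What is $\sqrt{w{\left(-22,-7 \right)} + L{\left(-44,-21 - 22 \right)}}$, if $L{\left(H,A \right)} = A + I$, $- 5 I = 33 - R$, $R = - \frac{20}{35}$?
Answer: $\frac{i \sqrt{4494}}{7} \approx 9.5768 i$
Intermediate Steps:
$R = - \frac{4}{7}$ ($R = \left(-20\right) \frac{1}{35} = - \frac{4}{7} \approx -0.57143$)
$w{\left(Y,Z \right)} = 6 Z$ ($w{\left(Y,Z \right)} = 2 Z 3 = 6 Z$)
$I = - \frac{47}{7}$ ($I = - \frac{33 - - \frac{4}{7}}{5} = - \frac{33 + \frac{4}{7}}{5} = \left(- \frac{1}{5}\right) \frac{235}{7} = - \frac{47}{7} \approx -6.7143$)
$L{\left(H,A \right)} = - \frac{47}{7} + A$ ($L{\left(H,A \right)} = A - \frac{47}{7} = - \frac{47}{7} + A$)
$\sqrt{w{\left(-22,-7 \right)} + L{\left(-44,-21 - 22 \right)}} = \sqrt{6 \left(-7\right) - \frac{348}{7}} = \sqrt{-42 - \frac{348}{7}} = \sqrt{- \frac{642}{7}} = \frac{i \sqrt{4494}}{7}$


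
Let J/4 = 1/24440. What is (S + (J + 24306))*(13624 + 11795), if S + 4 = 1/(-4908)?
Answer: 3087414865180967/4997980 ≈ 6.1773e+8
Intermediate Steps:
J = 1/6110 (J = 4/24440 = 4*(1/24440) = 1/6110 ≈ 0.00016367)
S = -19633/4908 (S = -4 + 1/(-4908) = -4 - 1/4908 = -19633/4908 ≈ -4.0002)
(S + (J + 24306))*(13624 + 11795) = (-19633/4908 + (1/6110 + 24306))*(13624 + 11795) = (-19633/4908 + 148509661/6110)*25419 = (364382729279/14993940)*25419 = 3087414865180967/4997980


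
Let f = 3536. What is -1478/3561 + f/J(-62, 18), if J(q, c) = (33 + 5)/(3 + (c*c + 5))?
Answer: 2090193454/67659 ≈ 30893.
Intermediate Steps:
J(q, c) = 38/(8 + c**2) (J(q, c) = 38/(3 + (c**2 + 5)) = 38/(3 + (5 + c**2)) = 38/(8 + c**2))
-1478/3561 + f/J(-62, 18) = -1478/3561 + 3536/((38/(8 + 18**2))) = -1478*1/3561 + 3536/((38/(8 + 324))) = -1478/3561 + 3536/((38/332)) = -1478/3561 + 3536/((38*(1/332))) = -1478/3561 + 3536/(19/166) = -1478/3561 + 3536*(166/19) = -1478/3561 + 586976/19 = 2090193454/67659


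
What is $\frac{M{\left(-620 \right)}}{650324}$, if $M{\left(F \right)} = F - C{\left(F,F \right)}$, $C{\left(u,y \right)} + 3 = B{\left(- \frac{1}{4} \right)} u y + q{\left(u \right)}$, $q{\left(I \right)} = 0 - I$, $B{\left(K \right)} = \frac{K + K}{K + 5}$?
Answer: $\frac{745297}{12356156} \approx 0.060318$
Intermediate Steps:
$B{\left(K \right)} = \frac{2 K}{5 + K}$
$q{\left(I \right)} = - I$
$C{\left(u,y \right)} = -3 - u - \frac{2 u y}{19}$ ($C{\left(u,y \right)} = -3 - \left(u - \frac{2 \left(- \frac{1}{4}\right)}{5 - \frac{1}{4}} u y\right) = -3 - \left(u - \frac{2 \left(\left(-1\right) \frac{1}{4}\right)}{5 - \frac{1}{4}} u y\right) = -3 - \left(u - 2 \left(- \frac{1}{4}\right) \frac{1}{5 - \frac{1}{4}} u y\right) = -3 + \left(2 \left(- \frac{1}{4}\right) \frac{1}{\frac{19}{4}} u y - u\right) = -3 + \left(2 \left(- \frac{1}{4}\right) \frac{4}{19} u y - u\right) = -3 + \left(- \frac{2 u}{19} y - u\right) = -3 - \left(u + \frac{2 u y}{19}\right) = -3 - u - \frac{2 u y}{19}$)
$M{\left(F \right)} = 3 + 2 F + \frac{2 F^{2}}{19}$ ($M{\left(F \right)} = F - \left(-3 - F - \frac{2 F F}{19}\right) = F - \left(-3 - F - \frac{2 F^{2}}{19}\right) = F + \left(3 + F + \frac{2 F^{2}}{19}\right) = 3 + 2 F + \frac{2 F^{2}}{19}$)
$\frac{M{\left(-620 \right)}}{650324} = \frac{3 + 2 \left(-620\right) + \frac{2 \left(-620\right)^{2}}{19}}{650324} = \left(3 - 1240 + \frac{2}{19} \cdot 384400\right) \frac{1}{650324} = \left(3 - 1240 + \frac{768800}{19}\right) \frac{1}{650324} = \frac{745297}{19} \cdot \frac{1}{650324} = \frac{745297}{12356156}$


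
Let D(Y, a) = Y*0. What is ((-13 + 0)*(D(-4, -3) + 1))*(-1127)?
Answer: 14651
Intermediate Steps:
D(Y, a) = 0
((-13 + 0)*(D(-4, -3) + 1))*(-1127) = ((-13 + 0)*(0 + 1))*(-1127) = -13*1*(-1127) = -13*(-1127) = 14651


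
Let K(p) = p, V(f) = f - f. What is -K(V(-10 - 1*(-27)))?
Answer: 0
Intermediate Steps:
V(f) = 0
-K(V(-10 - 1*(-27))) = -1*0 = 0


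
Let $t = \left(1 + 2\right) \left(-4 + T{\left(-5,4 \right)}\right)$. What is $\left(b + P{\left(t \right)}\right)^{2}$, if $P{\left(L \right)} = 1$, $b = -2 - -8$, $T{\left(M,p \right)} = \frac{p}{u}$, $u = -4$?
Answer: $49$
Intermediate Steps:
$T{\left(M,p \right)} = - \frac{p}{4}$ ($T{\left(M,p \right)} = \frac{p}{-4} = p \left(- \frac{1}{4}\right) = - \frac{p}{4}$)
$t = -15$ ($t = \left(1 + 2\right) \left(-4 - 1\right) = 3 \left(-4 - 1\right) = 3 \left(-5\right) = -15$)
$b = 6$ ($b = -2 + 8 = 6$)
$\left(b + P{\left(t \right)}\right)^{2} = \left(6 + 1\right)^{2} = 7^{2} = 49$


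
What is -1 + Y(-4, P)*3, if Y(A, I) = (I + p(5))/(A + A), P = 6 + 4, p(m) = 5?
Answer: -53/8 ≈ -6.6250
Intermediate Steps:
P = 10
Y(A, I) = (5 + I)/(2*A) (Y(A, I) = (I + 5)/(A + A) = (5 + I)/((2*A)) = (5 + I)*(1/(2*A)) = (5 + I)/(2*A))
-1 + Y(-4, P)*3 = -1 + ((1/2)*(5 + 10)/(-4))*3 = -1 + ((1/2)*(-1/4)*15)*3 = -1 - 15/8*3 = -1 - 45/8 = -53/8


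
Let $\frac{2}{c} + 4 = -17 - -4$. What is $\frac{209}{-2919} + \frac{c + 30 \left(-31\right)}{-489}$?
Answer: $\frac{14805937}{8088549} \approx 1.8305$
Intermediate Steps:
$c = - \frac{2}{17}$ ($c = \frac{2}{-4 - 13} = \frac{2}{-17} = 2 \left(- \frac{1}{17}\right) = - \frac{2}{17} \approx -0.11765$)
$\frac{209}{-2919} + \frac{c + 30 \left(-31\right)}{-489} = \frac{209}{-2919} + \frac{- \frac{2}{17} + 30 \left(-31\right)}{-489} = 209 \left(- \frac{1}{2919}\right) + \left(- \frac{2}{17} - 930\right) \left(- \frac{1}{489}\right) = - \frac{209}{2919} - - \frac{15812}{8313} = - \frac{209}{2919} + \frac{15812}{8313} = \frac{14805937}{8088549}$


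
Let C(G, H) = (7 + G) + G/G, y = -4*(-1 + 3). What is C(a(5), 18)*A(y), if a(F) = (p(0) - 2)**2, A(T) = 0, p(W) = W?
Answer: 0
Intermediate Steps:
y = -8 (y = -4*2 = -8)
a(F) = 4 (a(F) = (0 - 2)**2 = (-2)**2 = 4)
C(G, H) = 8 + G (C(G, H) = (7 + G) + 1 = 8 + G)
C(a(5), 18)*A(y) = (8 + 4)*0 = 12*0 = 0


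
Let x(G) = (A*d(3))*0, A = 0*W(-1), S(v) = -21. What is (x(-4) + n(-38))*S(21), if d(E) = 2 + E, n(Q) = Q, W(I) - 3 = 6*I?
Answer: 798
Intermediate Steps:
W(I) = 3 + 6*I
A = 0 (A = 0*(3 + 6*(-1)) = 0*(3 - 6) = 0*(-3) = 0)
x(G) = 0 (x(G) = (0*(2 + 3))*0 = (0*5)*0 = 0*0 = 0)
(x(-4) + n(-38))*S(21) = (0 - 38)*(-21) = -38*(-21) = 798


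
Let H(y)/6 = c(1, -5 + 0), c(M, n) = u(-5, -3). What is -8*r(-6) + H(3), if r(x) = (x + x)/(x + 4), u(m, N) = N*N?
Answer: 6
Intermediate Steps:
u(m, N) = N²
c(M, n) = 9 (c(M, n) = (-3)² = 9)
r(x) = 2*x/(4 + x) (r(x) = (2*x)/(4 + x) = 2*x/(4 + x))
H(y) = 54 (H(y) = 6*9 = 54)
-8*r(-6) + H(3) = -16*(-6)/(4 - 6) + 54 = -16*(-6)/(-2) + 54 = -16*(-6)*(-1)/2 + 54 = -8*6 + 54 = -48 + 54 = 6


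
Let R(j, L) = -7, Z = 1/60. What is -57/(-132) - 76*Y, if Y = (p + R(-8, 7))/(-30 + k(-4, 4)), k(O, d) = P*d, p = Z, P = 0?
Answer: -170867/9900 ≈ -17.259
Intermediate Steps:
Z = 1/60 ≈ 0.016667
p = 1/60 ≈ 0.016667
k(O, d) = 0 (k(O, d) = 0*d = 0)
Y = 419/1800 (Y = (1/60 - 7)/(-30 + 0) = -419/60/(-30) = -419/60*(-1/30) = 419/1800 ≈ 0.23278)
-57/(-132) - 76*Y = -57/(-132) - 76*419/1800 = -57*(-1/132) - 7961/450 = 19/44 - 7961/450 = -170867/9900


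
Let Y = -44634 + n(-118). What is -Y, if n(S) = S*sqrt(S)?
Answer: 44634 + 118*I*sqrt(118) ≈ 44634.0 + 1281.8*I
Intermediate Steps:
n(S) = S**(3/2)
Y = -44634 - 118*I*sqrt(118) (Y = -44634 + (-118)**(3/2) = -44634 - 118*I*sqrt(118) ≈ -44634.0 - 1281.8*I)
-Y = -(-44634 - 118*I*sqrt(118)) = 44634 + 118*I*sqrt(118)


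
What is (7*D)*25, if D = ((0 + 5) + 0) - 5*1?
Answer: 0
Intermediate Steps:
D = 0 (D = (5 + 0) - 5 = 5 - 5 = 0)
(7*D)*25 = (7*0)*25 = 0*25 = 0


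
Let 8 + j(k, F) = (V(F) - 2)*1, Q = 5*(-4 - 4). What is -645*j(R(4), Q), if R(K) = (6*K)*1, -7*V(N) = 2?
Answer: 46440/7 ≈ 6634.3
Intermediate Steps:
V(N) = -2/7 (V(N) = -⅐*2 = -2/7)
R(K) = 6*K
Q = -40 (Q = 5*(-8) = -40)
j(k, F) = -72/7 (j(k, F) = -8 + (-2/7 - 2)*1 = -8 - 16/7*1 = -8 - 16/7 = -72/7)
-645*j(R(4), Q) = -645*(-72/7) = 46440/7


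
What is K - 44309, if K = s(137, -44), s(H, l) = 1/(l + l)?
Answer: -3899193/88 ≈ -44309.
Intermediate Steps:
s(H, l) = 1/(2*l)
K = -1/88 (K = (1/2)/(-44) = (1/2)*(-1/44) = -1/88 ≈ -0.011364)
K - 44309 = -1/88 - 44309 = -3899193/88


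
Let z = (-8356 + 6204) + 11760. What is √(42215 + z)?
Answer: √51823 ≈ 227.65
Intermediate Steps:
z = 9608 (z = -2152 + 11760 = 9608)
√(42215 + z) = √(42215 + 9608) = √51823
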